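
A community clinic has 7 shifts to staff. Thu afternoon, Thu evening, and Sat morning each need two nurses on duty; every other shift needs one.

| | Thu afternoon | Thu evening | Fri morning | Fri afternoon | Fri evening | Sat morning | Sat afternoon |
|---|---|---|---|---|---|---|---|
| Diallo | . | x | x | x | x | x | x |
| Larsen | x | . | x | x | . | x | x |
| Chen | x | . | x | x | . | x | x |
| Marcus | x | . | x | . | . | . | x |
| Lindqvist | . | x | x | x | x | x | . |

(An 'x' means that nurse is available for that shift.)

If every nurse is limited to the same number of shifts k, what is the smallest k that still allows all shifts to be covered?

With 5 nurses and 10 worker-slots to fill, someone must work at least ⌈10/5⌉ = 2 shifts, so k ≥ 2.
k = 2 works: Thu afternoon→Larsen+Chen, Thu evening→Diallo+Lindqvist, Fri morning→Marcus, Fri afternoon→Larsen, Fri evening→Diallo, Sat morning→Chen+Lindqvist, Sat afternoon→Marcus.
Loads: Diallo 2, Larsen 2, Chen 2, Marcus 2, Lindqvist 2 — all ≤ 2.

2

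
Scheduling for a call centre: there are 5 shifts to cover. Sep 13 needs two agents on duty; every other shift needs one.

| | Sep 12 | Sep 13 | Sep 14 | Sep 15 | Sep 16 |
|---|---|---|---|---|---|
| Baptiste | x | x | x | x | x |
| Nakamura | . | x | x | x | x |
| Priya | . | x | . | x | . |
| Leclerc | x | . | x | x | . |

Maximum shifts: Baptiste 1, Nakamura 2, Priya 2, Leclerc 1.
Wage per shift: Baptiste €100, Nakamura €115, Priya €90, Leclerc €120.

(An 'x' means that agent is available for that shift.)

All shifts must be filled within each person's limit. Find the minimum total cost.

€630

Picking the cheapest available agent for each shift independently would cost €580, but that ignores the shift limits.
An optimal schedule: Sep 12→Baptiste, Sep 13→Nakamura+Priya, Sep 14→Leclerc, Sep 15→Priya, Sep 16→Nakamura.
Total: 100 + 115 + 90 + 120 + 90 + 115 = €630.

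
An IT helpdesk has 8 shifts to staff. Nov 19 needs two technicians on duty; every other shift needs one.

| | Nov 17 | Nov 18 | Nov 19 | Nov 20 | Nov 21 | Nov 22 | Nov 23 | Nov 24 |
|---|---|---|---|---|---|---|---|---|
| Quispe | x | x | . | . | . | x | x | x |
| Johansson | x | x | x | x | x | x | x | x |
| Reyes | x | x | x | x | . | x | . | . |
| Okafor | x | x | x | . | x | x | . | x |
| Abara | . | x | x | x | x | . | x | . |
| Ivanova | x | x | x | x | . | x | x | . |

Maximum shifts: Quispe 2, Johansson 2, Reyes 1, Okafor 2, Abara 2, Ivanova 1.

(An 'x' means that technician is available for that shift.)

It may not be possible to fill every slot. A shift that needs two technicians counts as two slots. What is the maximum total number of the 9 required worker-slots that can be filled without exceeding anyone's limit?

9

Total capacity across all technicians is 2+2+1+2+2+1 = 10, and 9 slots are needed, so at most 9 can be filled.
An assignment achieving 9: Nov 17→Reyes, Nov 18→Abara, Nov 19→Okafor+Abara, Nov 20→Johansson, Nov 21→Johansson, Nov 22→Okafor, Nov 23→Quispe, Nov 24→Quispe.
Loads: Quispe 2/2, Johansson 2/2, Reyes 1/1, Okafor 2/2, Abara 2/2, Ivanova 0/1.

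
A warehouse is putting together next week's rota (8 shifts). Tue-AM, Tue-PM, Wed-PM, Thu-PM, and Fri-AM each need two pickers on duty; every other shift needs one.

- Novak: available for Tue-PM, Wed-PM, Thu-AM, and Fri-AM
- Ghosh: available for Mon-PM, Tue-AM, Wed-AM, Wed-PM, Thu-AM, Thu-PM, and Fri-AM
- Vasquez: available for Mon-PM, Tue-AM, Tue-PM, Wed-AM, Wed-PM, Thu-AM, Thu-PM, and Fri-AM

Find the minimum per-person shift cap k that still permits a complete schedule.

With 3 pickers and 13 worker-slots to fill, someone must work at least ⌈13/3⌉ = 5 shifts, so k ≥ 5.
k = 5 works: Mon-PM→Ghosh, Tue-AM→Ghosh+Vasquez, Tue-PM→Novak+Vasquez, Wed-AM→Ghosh, Wed-PM→Novak+Ghosh, Thu-AM→Novak, Thu-PM→Ghosh+Vasquez, Fri-AM→Novak+Vasquez.
Loads: Novak 4, Ghosh 5, Vasquez 4 — all ≤ 5.

5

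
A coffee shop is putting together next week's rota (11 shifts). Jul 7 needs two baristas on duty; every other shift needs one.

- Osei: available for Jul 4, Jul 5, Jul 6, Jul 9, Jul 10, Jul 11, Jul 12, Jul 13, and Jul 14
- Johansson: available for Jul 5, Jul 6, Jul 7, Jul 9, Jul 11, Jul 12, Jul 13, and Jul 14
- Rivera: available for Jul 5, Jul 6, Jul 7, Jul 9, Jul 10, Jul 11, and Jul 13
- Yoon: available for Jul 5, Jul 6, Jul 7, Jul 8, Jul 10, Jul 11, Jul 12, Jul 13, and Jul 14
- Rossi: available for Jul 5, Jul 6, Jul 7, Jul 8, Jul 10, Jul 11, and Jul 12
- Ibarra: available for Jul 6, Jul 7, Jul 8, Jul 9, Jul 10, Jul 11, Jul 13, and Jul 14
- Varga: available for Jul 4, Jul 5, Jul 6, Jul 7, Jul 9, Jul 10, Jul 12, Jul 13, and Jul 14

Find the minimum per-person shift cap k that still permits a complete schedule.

With 7 baristas and 12 worker-slots to fill, someone must work at least ⌈12/7⌉ = 2 shifts, so k ≥ 2.
k = 2 works: Jul 4→Osei, Jul 5→Rivera, Jul 6→Rossi, Jul 7→Rossi+Ibarra, Jul 8→Yoon, Jul 9→Osei, Jul 10→Rivera, Jul 11→Yoon, Jul 12→Johansson, Jul 13→Ibarra, Jul 14→Johansson.
Loads: Osei 2, Johansson 2, Rivera 2, Yoon 2, Rossi 2, Ibarra 2, Varga 0 — all ≤ 2.

2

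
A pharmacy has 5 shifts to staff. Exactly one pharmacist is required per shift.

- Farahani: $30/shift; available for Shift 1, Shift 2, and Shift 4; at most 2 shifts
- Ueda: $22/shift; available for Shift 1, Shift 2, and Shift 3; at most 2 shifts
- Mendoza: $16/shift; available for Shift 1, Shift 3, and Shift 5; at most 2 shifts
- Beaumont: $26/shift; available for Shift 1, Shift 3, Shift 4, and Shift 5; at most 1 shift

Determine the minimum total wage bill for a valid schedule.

$102

Picking the cheapest available pharmacist for each shift independently would cost $96, but that ignores the shift limits.
An optimal schedule: Shift 1→Ueda, Shift 2→Ueda, Shift 3→Mendoza, Shift 4→Beaumont, Shift 5→Mendoza.
Total: 22 + 22 + 16 + 26 + 16 = $102.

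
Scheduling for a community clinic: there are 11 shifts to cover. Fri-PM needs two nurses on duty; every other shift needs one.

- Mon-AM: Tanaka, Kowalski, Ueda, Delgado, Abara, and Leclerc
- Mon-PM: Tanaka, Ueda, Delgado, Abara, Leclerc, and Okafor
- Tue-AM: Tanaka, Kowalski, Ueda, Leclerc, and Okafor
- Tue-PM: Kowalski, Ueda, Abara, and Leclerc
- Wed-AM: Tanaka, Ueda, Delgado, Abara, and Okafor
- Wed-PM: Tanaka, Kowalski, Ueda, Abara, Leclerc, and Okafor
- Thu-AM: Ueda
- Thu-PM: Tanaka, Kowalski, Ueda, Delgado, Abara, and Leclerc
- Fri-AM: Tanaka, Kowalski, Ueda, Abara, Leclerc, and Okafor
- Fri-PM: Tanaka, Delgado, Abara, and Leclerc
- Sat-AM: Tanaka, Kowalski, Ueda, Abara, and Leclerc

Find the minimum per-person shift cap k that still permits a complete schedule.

2

With 7 nurses and 12 worker-slots to fill, someone must work at least ⌈12/7⌉ = 2 shifts, so k ≥ 2.
k = 2 works: Mon-AM→Ueda, Mon-PM→Delgado, Tue-AM→Tanaka, Tue-PM→Kowalski, Wed-AM→Tanaka, Wed-PM→Abara, Thu-AM→Ueda, Thu-PM→Delgado, Fri-AM→Leclerc, Fri-PM→Abara+Leclerc, Sat-AM→Kowalski.
Loads: Tanaka 2, Kowalski 2, Ueda 2, Delgado 2, Abara 2, Leclerc 2, Okafor 0 — all ≤ 2.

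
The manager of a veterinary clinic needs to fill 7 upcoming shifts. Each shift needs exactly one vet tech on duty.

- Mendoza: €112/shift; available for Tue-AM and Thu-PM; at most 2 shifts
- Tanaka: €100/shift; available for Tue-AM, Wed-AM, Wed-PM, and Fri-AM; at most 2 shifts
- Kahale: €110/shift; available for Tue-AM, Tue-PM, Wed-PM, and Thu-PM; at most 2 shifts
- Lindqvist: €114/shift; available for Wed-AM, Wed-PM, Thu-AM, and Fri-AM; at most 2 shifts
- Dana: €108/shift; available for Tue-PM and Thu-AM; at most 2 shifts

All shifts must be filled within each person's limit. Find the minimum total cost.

Picking the cheapest available vet tech for each shift independently would cost €726, but that ignores the shift limits.
An optimal schedule: Tue-AM→Mendoza, Tue-PM→Dana, Wed-AM→Tanaka, Wed-PM→Kahale, Thu-AM→Dana, Thu-PM→Kahale, Fri-AM→Tanaka.
Total: 112 + 108 + 100 + 110 + 108 + 110 + 100 = €748.

€748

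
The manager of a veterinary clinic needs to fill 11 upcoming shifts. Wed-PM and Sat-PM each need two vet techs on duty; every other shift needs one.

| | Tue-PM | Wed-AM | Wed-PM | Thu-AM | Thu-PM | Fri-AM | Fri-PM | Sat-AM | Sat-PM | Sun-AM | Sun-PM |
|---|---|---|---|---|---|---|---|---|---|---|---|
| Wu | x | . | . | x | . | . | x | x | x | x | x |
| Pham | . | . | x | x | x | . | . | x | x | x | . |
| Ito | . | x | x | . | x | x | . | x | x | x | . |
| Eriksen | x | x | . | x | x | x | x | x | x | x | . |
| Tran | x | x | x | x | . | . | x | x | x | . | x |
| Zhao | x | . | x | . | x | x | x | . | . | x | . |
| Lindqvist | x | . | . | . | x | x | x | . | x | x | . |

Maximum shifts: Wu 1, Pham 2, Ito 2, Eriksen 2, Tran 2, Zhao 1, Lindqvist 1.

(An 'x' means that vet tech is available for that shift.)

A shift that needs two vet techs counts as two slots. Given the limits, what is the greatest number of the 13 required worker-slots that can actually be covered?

Total capacity across all vet techs is 1+2+2+2+2+1+1 = 11, and 13 slots are needed, so at most 11 can be filled.
An assignment achieving 11: Tue-PM→Eriksen, Wed-AM→Ito, Wed-PM→Pham+Ito, Thu-AM→Pham, Thu-PM→Zhao, Fri-AM→Eriksen, Fri-PM→Tran, Sat-AM→Tran, Sat-PM→Lindqvist, Sun-PM→Wu.
Loads: Wu 1/1, Pham 2/2, Ito 2/2, Eriksen 2/2, Tran 2/2, Zhao 1/1, Lindqvist 1/1.

11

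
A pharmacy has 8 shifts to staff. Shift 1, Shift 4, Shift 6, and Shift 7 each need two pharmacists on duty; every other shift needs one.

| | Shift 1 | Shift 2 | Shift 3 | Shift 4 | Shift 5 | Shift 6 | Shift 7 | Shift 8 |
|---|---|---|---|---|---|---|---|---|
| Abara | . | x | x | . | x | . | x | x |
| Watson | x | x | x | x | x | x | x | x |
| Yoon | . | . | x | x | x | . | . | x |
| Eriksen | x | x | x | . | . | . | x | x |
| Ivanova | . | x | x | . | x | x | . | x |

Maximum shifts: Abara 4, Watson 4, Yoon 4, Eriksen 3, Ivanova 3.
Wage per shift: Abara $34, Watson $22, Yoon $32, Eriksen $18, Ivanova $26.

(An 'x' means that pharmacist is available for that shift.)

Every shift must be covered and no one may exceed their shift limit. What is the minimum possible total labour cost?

$284

Shift 1 can only be covered by Watson and Eriksen, so that assignment is forced.
Shift 4 can only be covered by Watson and Yoon, so that assignment is forced.
Shift 6 can only be covered by Watson and Ivanova, so that assignment is forced.
Picking the cheapest available pharmacist for each shift independently would cost $258, but that ignores the shift limits.
An optimal schedule: Shift 1→Eriksen+Watson, Shift 2→Eriksen, Shift 3→Ivanova, Shift 4→Watson+Yoon, Shift 5→Ivanova, Shift 6→Watson+Ivanova, Shift 7→Eriksen+Watson, Shift 8→Yoon.
Total: 18 + 22 + 18 + 26 + 22 + 32 + 26 + 22 + 26 + 18 + 22 + 32 = $284.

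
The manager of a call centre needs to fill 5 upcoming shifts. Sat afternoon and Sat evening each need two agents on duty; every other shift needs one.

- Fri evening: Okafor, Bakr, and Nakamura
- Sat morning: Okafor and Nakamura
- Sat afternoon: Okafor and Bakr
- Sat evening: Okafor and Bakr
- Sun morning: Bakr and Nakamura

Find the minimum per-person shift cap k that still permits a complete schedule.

3

With 3 agents and 7 worker-slots to fill, someone must work at least ⌈7/3⌉ = 3 shifts, so k ≥ 3.
k = 3 works: Fri evening→Nakamura, Sat morning→Okafor, Sat afternoon→Okafor+Bakr, Sat evening→Okafor+Bakr, Sun morning→Bakr.
Loads: Okafor 3, Bakr 3, Nakamura 1 — all ≤ 3.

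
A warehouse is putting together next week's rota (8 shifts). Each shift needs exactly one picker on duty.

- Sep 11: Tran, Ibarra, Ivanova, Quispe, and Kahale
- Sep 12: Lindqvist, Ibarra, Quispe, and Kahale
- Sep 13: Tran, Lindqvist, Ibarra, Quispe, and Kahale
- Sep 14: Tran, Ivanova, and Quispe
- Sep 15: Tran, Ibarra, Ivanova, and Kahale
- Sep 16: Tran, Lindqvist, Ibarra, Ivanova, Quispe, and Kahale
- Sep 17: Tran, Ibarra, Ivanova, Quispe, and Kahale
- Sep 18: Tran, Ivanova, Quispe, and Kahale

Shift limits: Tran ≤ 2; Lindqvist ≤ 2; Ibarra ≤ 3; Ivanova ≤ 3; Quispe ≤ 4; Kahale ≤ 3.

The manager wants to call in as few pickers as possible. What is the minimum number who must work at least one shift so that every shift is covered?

3

8 slots to fill and no one can take more than 4, so at least ⌈8/4⌉ = 2 pickers are needed.
Any 2 pickers together have capacity at most 4+3 = 7 < 8 slots, so 2 can never suffice.
Tran, Lindqvist, and Quispe alone can cover everything: Sep 11→Tran, Sep 12→Lindqvist, Sep 13→Lindqvist, Sep 14→Quispe, Sep 15→Tran, Sep 16→Quispe, Sep 17→Quispe, Sep 18→Quispe.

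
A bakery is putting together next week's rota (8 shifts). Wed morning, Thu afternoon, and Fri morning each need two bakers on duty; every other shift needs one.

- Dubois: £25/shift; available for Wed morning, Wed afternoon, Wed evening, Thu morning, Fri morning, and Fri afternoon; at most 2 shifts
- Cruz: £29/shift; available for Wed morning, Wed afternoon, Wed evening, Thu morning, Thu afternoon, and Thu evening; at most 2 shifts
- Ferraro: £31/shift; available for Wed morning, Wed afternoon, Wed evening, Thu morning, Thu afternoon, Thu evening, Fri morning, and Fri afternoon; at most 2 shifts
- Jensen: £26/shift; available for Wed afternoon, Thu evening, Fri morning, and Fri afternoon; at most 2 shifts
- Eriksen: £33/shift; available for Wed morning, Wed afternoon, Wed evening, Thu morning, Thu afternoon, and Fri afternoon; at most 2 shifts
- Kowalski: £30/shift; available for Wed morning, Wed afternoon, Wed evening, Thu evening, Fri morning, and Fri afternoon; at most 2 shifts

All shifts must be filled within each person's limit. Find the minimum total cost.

Picking the cheapest available baker for each shift independently would cost £291, but that ignores the shift limits.
An optimal schedule: Wed morning→Eriksen+Kowalski, Wed afternoon→Jensen, Wed evening→Dubois, Thu morning→Dubois, Thu afternoon→Cruz+Ferraro, Thu evening→Cruz, Fri morning→Jensen+Kowalski, Fri afternoon→Ferraro.
Total: 33 + 30 + 26 + 25 + 25 + 29 + 31 + 29 + 26 + 30 + 31 = £315.

£315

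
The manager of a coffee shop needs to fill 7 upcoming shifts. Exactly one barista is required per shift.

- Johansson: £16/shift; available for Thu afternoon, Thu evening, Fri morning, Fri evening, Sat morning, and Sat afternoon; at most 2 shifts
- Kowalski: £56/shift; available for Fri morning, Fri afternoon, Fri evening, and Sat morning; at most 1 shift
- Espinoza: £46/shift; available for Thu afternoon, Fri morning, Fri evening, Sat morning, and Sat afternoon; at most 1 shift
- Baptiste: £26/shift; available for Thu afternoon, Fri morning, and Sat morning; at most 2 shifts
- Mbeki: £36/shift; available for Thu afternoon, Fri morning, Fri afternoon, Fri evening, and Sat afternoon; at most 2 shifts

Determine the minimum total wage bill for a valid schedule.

Thu evening can only be covered by Johansson, so that assignment is forced.
Picking the cheapest available barista for each shift independently would cost £132, but that ignores the shift limits.
An optimal schedule: Thu afternoon→Baptiste, Thu evening→Johansson, Fri morning→Espinoza, Fri afternoon→Mbeki, Fri evening→Mbeki, Sat morning→Baptiste, Sat afternoon→Johansson.
Total: 26 + 16 + 46 + 36 + 36 + 26 + 16 = £202.

£202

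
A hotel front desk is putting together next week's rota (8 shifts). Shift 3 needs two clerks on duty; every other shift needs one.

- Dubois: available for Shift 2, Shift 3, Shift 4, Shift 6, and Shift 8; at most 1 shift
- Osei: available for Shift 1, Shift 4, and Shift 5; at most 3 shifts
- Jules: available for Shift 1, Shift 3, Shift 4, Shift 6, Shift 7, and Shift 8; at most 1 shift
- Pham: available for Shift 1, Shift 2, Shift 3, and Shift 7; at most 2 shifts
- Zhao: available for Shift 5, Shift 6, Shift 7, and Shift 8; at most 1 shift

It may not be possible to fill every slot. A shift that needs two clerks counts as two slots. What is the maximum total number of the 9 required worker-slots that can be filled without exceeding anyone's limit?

Total capacity across all clerks is 1+3+1+2+1 = 8, and 9 slots are needed, so at most 8 can be filled.
An assignment achieving 8: Shift 1→Osei, Shift 2→Dubois, Shift 3→Jules+Pham, Shift 4→Osei, Shift 5→Osei, Shift 6→Zhao, Shift 7→Pham.
Loads: Dubois 1/1, Osei 3/3, Jules 1/1, Pham 2/2, Zhao 1/1.

8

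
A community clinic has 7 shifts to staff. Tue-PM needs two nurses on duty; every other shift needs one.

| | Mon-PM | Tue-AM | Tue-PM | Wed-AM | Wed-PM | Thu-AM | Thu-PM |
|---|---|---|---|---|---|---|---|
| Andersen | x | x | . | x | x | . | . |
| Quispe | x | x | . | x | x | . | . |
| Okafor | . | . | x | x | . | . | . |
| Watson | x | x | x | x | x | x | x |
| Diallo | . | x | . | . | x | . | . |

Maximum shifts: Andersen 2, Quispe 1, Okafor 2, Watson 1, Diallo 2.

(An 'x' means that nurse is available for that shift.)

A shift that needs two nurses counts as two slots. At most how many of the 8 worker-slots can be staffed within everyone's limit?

Total capacity across all nurses is 2+1+2+1+2 = 8, and 8 slots are needed, so at most 8 can be filled.
Shifts {Tue-PM, Thu-AM} need 3 slots but only Okafor and Watson are available for them, supplying at most 2 — so at least 1 slot must go unfilled.
An assignment achieving 6: Mon-PM→Andersen, Tue-AM→Andersen, Tue-PM→Okafor, Wed-AM→Quispe, Wed-PM→Diallo, Thu-AM→Watson.
Loads: Andersen 2/2, Quispe 1/1, Okafor 1/2, Watson 1/1, Diallo 1/2.

6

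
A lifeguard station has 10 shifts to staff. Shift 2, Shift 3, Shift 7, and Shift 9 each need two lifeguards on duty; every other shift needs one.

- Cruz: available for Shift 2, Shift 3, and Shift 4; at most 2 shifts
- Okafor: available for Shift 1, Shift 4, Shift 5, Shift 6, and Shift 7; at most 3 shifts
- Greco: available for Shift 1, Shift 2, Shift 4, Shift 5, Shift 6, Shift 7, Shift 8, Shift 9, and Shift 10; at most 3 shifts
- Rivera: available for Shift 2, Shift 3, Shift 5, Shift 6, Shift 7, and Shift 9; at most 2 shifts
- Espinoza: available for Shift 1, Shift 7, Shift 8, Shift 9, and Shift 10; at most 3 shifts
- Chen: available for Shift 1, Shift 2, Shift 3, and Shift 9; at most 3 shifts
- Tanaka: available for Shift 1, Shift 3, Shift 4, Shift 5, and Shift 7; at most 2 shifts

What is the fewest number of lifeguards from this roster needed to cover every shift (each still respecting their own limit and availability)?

5

14 slots to fill and no one can take more than 3, so at least ⌈14/3⌉ = 5 lifeguards are needed.
Cruz, Okafor, Greco, Espinoza, and Chen alone can cover everything: Shift 1→Espinoza, Shift 2→Cruz+Chen, Shift 3→Cruz+Chen, Shift 4→Okafor, Shift 5→Okafor, Shift 6→Okafor, Shift 7→Greco+Espinoza, Shift 8→Greco, Shift 9→Espinoza+Chen, Shift 10→Greco.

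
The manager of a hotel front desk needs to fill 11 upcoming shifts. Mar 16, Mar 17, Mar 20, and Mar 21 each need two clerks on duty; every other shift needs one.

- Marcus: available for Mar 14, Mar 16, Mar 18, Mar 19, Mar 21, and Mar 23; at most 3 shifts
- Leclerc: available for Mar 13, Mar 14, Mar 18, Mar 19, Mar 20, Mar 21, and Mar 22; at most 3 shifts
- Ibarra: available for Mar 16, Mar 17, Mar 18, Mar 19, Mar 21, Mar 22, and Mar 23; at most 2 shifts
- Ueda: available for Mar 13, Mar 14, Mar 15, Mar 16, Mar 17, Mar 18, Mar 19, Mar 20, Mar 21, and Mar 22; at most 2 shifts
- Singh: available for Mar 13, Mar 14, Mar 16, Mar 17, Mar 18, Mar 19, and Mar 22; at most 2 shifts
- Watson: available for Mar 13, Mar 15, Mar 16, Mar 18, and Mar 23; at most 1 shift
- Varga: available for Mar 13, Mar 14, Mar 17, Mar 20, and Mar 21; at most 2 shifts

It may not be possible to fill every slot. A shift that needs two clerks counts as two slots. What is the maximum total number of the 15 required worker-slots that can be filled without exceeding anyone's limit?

Total capacity across all clerks is 3+3+2+2+2+1+2 = 15, and 15 slots are needed, so at most 15 can be filled.
An assignment achieving 15: Mar 13→Leclerc, Mar 14→Varga, Mar 15→Ueda, Mar 16→Marcus+Ibarra, Mar 17→Ibarra+Singh, Mar 18→Watson, Mar 19→Singh, Mar 20→Leclerc+Ueda, Mar 21→Marcus+Varga, Mar 22→Leclerc, Mar 23→Marcus.
Loads: Marcus 3/3, Leclerc 3/3, Ibarra 2/2, Ueda 2/2, Singh 2/2, Watson 1/1, Varga 2/2.

15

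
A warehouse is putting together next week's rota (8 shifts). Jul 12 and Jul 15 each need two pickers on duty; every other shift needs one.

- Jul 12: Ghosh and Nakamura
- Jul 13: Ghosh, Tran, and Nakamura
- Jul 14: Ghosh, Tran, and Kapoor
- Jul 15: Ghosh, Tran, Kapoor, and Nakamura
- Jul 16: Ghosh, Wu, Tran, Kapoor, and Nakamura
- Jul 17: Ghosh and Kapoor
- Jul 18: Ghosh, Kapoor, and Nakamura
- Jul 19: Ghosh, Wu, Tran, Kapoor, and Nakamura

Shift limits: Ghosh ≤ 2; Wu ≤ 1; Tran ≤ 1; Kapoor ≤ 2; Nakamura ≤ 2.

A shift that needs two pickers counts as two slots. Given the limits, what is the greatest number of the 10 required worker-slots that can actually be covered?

Total capacity across all pickers is 2+1+1+2+2 = 8, and 10 slots are needed, so at most 8 can be filled.
An assignment achieving 8: Jul 12→Ghosh+Nakamura, Jul 13→Tran, Jul 14→Kapoor, Jul 15→Nakamura, Jul 16→Wu, Jul 17→Ghosh, Jul 18→Kapoor.
Loads: Ghosh 2/2, Wu 1/1, Tran 1/1, Kapoor 2/2, Nakamura 2/2.

8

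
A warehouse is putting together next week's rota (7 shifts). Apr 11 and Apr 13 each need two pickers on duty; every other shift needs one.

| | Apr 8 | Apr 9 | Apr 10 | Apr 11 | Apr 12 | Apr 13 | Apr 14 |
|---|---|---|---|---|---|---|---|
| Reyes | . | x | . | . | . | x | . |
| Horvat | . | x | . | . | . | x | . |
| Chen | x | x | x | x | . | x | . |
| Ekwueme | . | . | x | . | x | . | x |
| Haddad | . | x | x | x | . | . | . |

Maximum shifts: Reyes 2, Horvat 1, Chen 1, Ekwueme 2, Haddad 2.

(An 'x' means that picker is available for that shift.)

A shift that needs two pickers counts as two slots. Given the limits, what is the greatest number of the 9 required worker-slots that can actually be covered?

Total capacity across all pickers is 2+1+1+2+2 = 8, and 9 slots are needed, so at most 8 can be filled.
An assignment achieving 8: Apr 8→Chen, Apr 9→Reyes, Apr 10→Haddad, Apr 11→Haddad, Apr 12→Ekwueme, Apr 13→Reyes+Horvat, Apr 14→Ekwueme.
Loads: Reyes 2/2, Horvat 1/1, Chen 1/1, Ekwueme 2/2, Haddad 2/2.

8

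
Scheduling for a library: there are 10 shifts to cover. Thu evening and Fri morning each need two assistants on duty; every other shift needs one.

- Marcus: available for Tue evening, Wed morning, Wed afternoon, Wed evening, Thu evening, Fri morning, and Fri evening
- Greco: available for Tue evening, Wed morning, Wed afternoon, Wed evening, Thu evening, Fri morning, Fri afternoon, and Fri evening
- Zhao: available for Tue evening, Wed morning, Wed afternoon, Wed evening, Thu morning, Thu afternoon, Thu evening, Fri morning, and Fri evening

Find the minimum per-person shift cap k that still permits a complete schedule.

With 3 assistants and 12 worker-slots to fill, someone must work at least ⌈12/3⌉ = 4 shifts, so k ≥ 4.
k = 4 works: Tue evening→Marcus, Wed morning→Marcus, Wed afternoon→Marcus, Wed evening→Marcus, Thu morning→Zhao, Thu afternoon→Zhao, Thu evening→Greco+Zhao, Fri morning→Greco+Zhao, Fri afternoon→Greco, Fri evening→Greco.
Loads: Marcus 4, Greco 4, Zhao 4 — all ≤ 4.

4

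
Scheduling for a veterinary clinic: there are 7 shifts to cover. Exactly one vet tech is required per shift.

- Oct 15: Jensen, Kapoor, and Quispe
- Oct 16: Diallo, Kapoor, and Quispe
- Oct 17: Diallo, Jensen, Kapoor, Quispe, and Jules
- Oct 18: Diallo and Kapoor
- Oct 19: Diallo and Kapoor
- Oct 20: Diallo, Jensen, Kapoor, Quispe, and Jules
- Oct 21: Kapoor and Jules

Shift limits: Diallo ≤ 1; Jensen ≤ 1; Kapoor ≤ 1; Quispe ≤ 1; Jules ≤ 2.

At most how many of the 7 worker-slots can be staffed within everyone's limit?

6

Total capacity across all vet techs is 1+1+1+1+2 = 6, and 7 slots are needed, so at most 6 can be filled.
An assignment achieving 6: Oct 15→Jensen, Oct 16→Quispe, Oct 17→Jules, Oct 18→Diallo, Oct 19→Kapoor, Oct 21→Jules.
Loads: Diallo 1/1, Jensen 1/1, Kapoor 1/1, Quispe 1/1, Jules 2/2.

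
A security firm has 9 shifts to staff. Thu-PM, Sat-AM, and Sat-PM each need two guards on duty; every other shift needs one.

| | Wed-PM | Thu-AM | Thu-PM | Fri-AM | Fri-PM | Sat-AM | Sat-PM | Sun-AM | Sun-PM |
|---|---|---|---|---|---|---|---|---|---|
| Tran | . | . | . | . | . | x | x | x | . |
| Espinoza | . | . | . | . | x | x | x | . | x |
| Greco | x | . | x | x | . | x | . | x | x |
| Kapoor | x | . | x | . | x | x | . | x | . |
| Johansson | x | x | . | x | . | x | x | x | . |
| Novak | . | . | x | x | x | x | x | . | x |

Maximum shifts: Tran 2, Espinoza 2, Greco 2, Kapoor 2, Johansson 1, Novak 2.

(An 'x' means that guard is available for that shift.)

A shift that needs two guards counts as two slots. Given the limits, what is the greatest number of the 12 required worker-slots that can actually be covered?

Total capacity across all guards is 2+2+2+2+1+2 = 11, and 12 slots are needed, so at most 11 can be filled.
An assignment achieving 11: Wed-PM→Greco, Thu-AM→Johansson, Thu-PM→Greco+Kapoor, Fri-AM→Novak, Fri-PM→Espinoza, Sat-AM→Kapoor, Sat-PM→Tran+Novak, Sun-AM→Tran, Sun-PM→Espinoza.
Loads: Tran 2/2, Espinoza 2/2, Greco 2/2, Kapoor 2/2, Johansson 1/1, Novak 2/2.

11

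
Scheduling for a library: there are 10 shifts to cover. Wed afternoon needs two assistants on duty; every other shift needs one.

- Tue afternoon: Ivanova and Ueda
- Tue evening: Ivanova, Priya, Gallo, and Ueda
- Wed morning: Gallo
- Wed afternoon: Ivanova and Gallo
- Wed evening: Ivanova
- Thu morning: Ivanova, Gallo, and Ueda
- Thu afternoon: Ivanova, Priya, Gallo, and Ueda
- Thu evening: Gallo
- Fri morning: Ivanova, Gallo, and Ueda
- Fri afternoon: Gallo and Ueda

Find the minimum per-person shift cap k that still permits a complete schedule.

With 4 assistants and 11 worker-slots to fill, someone must work at least ⌈11/4⌉ = 3 shifts, so k ≥ 3.
k = 3 works: Tue afternoon→Ivanova, Tue evening→Priya, Wed morning→Gallo, Wed afternoon→Ivanova+Gallo, Wed evening→Ivanova, Thu morning→Ueda, Thu afternoon→Priya, Thu evening→Gallo, Fri morning→Ueda, Fri afternoon→Ueda.
Loads: Ivanova 3, Priya 2, Gallo 3, Ueda 3 — all ≤ 3.

3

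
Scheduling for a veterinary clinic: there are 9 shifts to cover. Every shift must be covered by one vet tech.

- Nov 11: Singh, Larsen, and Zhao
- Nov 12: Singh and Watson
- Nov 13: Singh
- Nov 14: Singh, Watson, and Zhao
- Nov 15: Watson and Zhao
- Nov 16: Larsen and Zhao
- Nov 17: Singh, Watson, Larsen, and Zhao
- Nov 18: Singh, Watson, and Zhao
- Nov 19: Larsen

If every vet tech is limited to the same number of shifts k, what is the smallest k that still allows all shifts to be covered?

With 4 vet techs and 9 worker-slots to fill, someone must work at least ⌈9/4⌉ = 3 shifts, so k ≥ 3.
k = 3 works: Nov 11→Singh, Nov 12→Singh, Nov 13→Singh, Nov 14→Watson, Nov 15→Watson, Nov 16→Larsen, Nov 17→Larsen, Nov 18→Watson, Nov 19→Larsen.
Loads: Singh 3, Watson 3, Larsen 3, Zhao 0 — all ≤ 3.

3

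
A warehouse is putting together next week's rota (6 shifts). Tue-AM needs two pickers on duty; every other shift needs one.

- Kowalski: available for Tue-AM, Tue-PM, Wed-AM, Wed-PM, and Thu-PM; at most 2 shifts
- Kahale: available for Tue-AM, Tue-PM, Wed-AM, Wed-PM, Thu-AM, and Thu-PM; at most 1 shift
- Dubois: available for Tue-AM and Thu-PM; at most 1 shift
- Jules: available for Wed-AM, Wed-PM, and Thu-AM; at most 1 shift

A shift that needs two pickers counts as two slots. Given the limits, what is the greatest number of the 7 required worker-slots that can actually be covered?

Total capacity across all pickers is 2+1+1+1 = 5, and 7 slots are needed, so at most 5 can be filled.
An assignment achieving 5: Tue-AM→Kowalski+Dubois, Tue-PM→Kowalski, Wed-AM→Jules, Thu-AM→Kahale.
Loads: Kowalski 2/2, Kahale 1/1, Dubois 1/1, Jules 1/1.

5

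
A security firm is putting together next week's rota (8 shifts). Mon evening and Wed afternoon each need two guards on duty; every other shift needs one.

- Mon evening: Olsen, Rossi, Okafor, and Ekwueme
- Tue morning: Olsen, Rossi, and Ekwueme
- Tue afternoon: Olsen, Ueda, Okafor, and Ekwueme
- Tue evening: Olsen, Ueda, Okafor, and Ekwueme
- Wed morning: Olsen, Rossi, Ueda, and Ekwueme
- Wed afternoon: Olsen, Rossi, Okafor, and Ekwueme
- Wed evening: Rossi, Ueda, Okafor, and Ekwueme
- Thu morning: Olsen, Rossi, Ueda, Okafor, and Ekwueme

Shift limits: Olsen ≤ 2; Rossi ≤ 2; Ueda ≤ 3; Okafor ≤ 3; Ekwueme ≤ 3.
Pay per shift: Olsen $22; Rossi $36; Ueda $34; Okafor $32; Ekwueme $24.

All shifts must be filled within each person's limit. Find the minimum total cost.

$280

Picking the cheapest available guard for each shift independently would cost $226, but that ignores the shift limits.
An optimal schedule: Mon evening→Ekwueme+Okafor, Tue morning→Olsen, Tue afternoon→Olsen, Tue evening→Ekwueme, Wed morning→Ueda, Wed afternoon→Ekwueme+Okafor, Wed evening→Okafor, Thu morning→Ueda.
Total: 24 + 32 + 22 + 22 + 24 + 34 + 24 + 32 + 32 + 34 = $280.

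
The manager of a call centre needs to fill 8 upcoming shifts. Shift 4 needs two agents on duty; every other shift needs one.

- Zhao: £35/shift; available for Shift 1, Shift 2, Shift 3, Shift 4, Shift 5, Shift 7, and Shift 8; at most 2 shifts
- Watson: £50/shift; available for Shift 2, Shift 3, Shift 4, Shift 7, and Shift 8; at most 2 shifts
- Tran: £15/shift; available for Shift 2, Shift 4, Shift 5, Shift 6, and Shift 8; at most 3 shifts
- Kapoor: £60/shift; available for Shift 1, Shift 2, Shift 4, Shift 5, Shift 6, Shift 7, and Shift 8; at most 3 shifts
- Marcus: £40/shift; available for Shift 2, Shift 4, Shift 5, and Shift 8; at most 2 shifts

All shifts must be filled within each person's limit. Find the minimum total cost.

£295

Picking the cheapest available agent for each shift independently would cost £215, but that ignores the shift limits.
An optimal schedule: Shift 1→Zhao, Shift 2→Tran, Shift 3→Zhao, Shift 4→Marcus+Watson, Shift 5→Tran, Shift 6→Tran, Shift 7→Watson, Shift 8→Marcus.
Total: 35 + 15 + 35 + 40 + 50 + 15 + 15 + 50 + 40 = £295.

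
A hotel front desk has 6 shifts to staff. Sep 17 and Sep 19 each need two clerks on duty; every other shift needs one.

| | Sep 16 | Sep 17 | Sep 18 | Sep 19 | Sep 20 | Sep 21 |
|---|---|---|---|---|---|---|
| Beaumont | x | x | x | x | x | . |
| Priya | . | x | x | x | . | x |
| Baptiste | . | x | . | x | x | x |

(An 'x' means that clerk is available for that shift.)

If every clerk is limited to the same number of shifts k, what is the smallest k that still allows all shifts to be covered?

With 3 clerks and 8 worker-slots to fill, someone must work at least ⌈8/3⌉ = 3 shifts, so k ≥ 3.
k = 3 works: Sep 16→Beaumont, Sep 17→Priya+Baptiste, Sep 18→Beaumont, Sep 19→Priya+Baptiste, Sep 20→Beaumont, Sep 21→Priya.
Loads: Beaumont 3, Priya 3, Baptiste 2 — all ≤ 3.

3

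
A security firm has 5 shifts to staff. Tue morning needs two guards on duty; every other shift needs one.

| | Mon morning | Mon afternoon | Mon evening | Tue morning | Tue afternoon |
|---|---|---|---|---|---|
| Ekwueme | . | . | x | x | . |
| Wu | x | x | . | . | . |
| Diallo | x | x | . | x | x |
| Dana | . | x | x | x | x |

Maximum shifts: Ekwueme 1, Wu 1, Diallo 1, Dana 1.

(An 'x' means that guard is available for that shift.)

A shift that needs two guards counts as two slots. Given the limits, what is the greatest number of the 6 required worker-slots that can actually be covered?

Total capacity across all guards is 1+1+1+1 = 4, and 6 slots are needed, so at most 4 can be filled.
An assignment achieving 4: Mon morning→Wu, Mon afternoon→Dana, Mon evening→Ekwueme, Tue afternoon→Diallo.
Loads: Ekwueme 1/1, Wu 1/1, Diallo 1/1, Dana 1/1.

4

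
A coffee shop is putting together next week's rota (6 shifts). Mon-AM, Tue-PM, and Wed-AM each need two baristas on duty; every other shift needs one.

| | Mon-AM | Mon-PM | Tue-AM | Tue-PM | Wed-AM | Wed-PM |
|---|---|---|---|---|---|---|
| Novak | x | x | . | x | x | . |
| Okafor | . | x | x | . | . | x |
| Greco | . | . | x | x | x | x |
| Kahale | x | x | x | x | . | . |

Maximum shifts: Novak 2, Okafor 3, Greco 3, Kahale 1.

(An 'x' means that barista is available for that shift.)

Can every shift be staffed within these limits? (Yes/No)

No

Total capacity is 9 and 9 slots are needed, so capacity alone doesn't rule it out.
Shifts {Mon-AM, Tue-PM, Wed-AM} need 6 worker-slots in total, but the baristas available for any of those shifts (Novak, Greco, and Kahale) can supply at most 5 among them. So no valid schedule exists.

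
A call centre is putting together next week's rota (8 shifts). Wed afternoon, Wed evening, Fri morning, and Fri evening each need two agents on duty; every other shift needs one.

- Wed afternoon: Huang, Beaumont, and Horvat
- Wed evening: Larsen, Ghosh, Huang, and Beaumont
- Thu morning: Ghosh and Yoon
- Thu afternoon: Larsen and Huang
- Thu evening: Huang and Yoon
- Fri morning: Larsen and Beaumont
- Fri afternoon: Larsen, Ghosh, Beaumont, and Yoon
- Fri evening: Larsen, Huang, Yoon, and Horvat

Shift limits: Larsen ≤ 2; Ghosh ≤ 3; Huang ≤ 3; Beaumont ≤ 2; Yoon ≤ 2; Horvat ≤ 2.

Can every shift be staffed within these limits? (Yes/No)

Yes

Fri morning can only be covered by Larsen and Beaumont, so that assignment is forced.
One valid schedule: Wed afternoon→Huang+Beaumont, Wed evening→Ghosh+Huang, Thu morning→Ghosh, Thu afternoon→Larsen, Thu evening→Huang, Fri morning→Larsen+Beaumont, Fri afternoon→Ghosh, Fri evening→Yoon+Horvat.
Loads: Larsen 2/2, Ghosh 3/3, Huang 3/3, Beaumont 2/2, Yoon 1/2, Horvat 1/2 — all within limits.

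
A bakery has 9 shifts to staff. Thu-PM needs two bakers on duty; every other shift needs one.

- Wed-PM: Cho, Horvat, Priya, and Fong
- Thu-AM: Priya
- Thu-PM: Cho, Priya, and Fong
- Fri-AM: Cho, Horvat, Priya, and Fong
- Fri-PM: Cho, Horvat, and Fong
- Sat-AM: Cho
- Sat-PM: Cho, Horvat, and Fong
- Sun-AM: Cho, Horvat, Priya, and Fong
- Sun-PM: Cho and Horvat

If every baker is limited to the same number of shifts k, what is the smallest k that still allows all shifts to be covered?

With 4 bakers and 10 worker-slots to fill, someone must work at least ⌈10/4⌉ = 3 shifts, so k ≥ 3.
k = 3 works: Wed-PM→Horvat, Thu-AM→Priya, Thu-PM→Cho+Priya, Fri-AM→Priya, Fri-PM→Horvat, Sat-AM→Cho, Sat-PM→Horvat, Sun-AM→Fong, Sun-PM→Cho.
Loads: Cho 3, Horvat 3, Priya 3, Fong 1 — all ≤ 3.

3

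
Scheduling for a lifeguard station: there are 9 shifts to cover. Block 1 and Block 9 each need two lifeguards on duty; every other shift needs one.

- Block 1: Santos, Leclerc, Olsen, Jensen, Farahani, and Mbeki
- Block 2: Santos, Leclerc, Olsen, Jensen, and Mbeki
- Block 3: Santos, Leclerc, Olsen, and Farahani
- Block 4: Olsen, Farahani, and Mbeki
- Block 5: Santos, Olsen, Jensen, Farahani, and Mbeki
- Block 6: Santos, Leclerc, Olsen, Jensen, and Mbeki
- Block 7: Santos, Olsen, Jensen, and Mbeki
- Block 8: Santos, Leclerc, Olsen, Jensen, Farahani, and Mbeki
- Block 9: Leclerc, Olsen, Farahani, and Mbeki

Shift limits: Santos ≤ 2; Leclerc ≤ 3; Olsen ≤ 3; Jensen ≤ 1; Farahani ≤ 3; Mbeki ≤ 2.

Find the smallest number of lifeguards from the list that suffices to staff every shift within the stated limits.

11 slots to fill and no one can take more than 3, so at least ⌈11/3⌉ = 4 lifeguards are needed.
Santos, Leclerc, Olsen, and Farahani alone can cover everything: Block 1→Leclerc+Farahani, Block 2→Santos, Block 3→Farahani, Block 4→Olsen, Block 5→Olsen, Block 6→Leclerc, Block 7→Santos, Block 8→Farahani, Block 9→Leclerc+Olsen.

4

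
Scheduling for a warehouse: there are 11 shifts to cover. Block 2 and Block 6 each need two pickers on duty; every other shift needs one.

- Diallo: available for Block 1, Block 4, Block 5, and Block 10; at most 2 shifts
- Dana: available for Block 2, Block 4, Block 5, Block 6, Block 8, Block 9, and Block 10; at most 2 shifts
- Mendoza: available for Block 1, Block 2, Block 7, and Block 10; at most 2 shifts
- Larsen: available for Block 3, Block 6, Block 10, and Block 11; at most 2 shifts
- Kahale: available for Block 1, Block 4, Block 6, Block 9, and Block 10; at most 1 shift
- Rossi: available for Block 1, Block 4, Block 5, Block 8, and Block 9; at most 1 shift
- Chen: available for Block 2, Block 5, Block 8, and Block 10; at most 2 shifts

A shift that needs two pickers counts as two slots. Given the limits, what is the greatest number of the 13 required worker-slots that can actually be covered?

Total capacity across all pickers is 2+2+2+2+1+1+2 = 12, and 13 slots are needed, so at most 12 can be filled.
An assignment achieving 12: Block 1→Diallo, Block 2→Dana+Mendoza, Block 3→Larsen, Block 4→Diallo, Block 5→Chen, Block 6→Dana+Kahale, Block 7→Mendoza, Block 8→Rossi, Block 10→Chen, Block 11→Larsen.
Loads: Diallo 2/2, Dana 2/2, Mendoza 2/2, Larsen 2/2, Kahale 1/1, Rossi 1/1, Chen 2/2.

12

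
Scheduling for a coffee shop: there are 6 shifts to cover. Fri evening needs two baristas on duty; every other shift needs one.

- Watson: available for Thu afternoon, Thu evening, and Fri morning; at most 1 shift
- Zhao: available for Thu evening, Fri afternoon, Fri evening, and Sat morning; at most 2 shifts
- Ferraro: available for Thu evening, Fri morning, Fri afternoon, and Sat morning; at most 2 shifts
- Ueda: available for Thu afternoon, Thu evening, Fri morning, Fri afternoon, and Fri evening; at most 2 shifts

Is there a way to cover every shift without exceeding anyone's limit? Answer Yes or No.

Fri evening can only be covered by Zhao and Ueda, so that assignment is forced.
One valid schedule: Thu afternoon→Watson, Thu evening→Ueda, Fri morning→Ferraro, Fri afternoon→Ferraro, Fri evening→Zhao+Ueda, Sat morning→Zhao.
Loads: Watson 1/1, Zhao 2/2, Ferraro 2/2, Ueda 2/2 — all within limits.

Yes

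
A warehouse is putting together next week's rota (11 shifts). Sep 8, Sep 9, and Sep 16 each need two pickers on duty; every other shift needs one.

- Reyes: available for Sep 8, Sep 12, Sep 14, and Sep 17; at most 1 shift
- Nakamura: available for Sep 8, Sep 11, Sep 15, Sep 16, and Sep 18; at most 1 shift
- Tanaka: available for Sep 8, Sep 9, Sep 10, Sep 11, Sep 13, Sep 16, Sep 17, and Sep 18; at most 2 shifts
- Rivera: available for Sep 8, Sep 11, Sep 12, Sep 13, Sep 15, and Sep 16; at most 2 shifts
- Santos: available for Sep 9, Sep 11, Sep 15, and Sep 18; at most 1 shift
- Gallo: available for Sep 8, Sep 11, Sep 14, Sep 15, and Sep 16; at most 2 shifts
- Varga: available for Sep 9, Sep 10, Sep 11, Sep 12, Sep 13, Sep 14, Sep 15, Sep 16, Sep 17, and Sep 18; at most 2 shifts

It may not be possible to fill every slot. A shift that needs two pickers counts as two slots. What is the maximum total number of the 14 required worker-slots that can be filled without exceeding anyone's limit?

Total capacity across all pickers is 1+1+2+2+1+2+2 = 11, and 14 slots are needed, so at most 11 can be filled.
An assignment achieving 11: Sep 8→Rivera+Gallo, Sep 9→Tanaka+Santos, Sep 10→Tanaka, Sep 12→Reyes, Sep 13→Rivera, Sep 14→Gallo, Sep 15→Varga, Sep 17→Varga, Sep 18→Nakamura.
Loads: Reyes 1/1, Nakamura 1/1, Tanaka 2/2, Rivera 2/2, Santos 1/1, Gallo 2/2, Varga 2/2.

11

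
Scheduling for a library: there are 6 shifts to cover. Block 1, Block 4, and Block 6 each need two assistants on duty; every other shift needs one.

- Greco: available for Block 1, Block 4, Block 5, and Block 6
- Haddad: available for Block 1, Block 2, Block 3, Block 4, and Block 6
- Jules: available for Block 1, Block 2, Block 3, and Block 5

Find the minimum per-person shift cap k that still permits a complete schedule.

3

With 3 assistants and 9 worker-slots to fill, someone must work at least ⌈9/3⌉ = 3 shifts, so k ≥ 3.
k = 3 works: Block 1→Greco+Jules, Block 2→Haddad, Block 3→Jules, Block 4→Greco+Haddad, Block 5→Jules, Block 6→Greco+Haddad.
Loads: Greco 3, Haddad 3, Jules 3 — all ≤ 3.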